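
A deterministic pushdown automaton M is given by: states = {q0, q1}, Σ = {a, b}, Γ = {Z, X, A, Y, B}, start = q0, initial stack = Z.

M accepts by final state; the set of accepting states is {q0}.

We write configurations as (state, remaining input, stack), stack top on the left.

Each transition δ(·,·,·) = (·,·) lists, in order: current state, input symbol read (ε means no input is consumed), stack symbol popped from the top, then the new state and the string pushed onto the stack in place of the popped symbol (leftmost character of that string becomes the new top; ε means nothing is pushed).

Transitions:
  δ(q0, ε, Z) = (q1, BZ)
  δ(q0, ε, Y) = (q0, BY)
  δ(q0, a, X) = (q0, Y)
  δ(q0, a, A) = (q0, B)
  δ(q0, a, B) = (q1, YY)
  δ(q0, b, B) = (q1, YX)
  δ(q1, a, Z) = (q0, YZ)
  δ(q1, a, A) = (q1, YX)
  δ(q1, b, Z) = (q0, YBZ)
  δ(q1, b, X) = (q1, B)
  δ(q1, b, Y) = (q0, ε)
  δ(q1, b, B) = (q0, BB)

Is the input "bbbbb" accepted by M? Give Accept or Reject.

Reject

(q0, bbbbb, Z) ⊢ (q1, bbbbb, BZ) ⊢ (q0, bbbb, BBZ) ⊢ (q1, bbb, YXBZ) ⊢ (q0, bb, XBZ)
No transition applies at (q0, bb, XBZ); input not fully consumed.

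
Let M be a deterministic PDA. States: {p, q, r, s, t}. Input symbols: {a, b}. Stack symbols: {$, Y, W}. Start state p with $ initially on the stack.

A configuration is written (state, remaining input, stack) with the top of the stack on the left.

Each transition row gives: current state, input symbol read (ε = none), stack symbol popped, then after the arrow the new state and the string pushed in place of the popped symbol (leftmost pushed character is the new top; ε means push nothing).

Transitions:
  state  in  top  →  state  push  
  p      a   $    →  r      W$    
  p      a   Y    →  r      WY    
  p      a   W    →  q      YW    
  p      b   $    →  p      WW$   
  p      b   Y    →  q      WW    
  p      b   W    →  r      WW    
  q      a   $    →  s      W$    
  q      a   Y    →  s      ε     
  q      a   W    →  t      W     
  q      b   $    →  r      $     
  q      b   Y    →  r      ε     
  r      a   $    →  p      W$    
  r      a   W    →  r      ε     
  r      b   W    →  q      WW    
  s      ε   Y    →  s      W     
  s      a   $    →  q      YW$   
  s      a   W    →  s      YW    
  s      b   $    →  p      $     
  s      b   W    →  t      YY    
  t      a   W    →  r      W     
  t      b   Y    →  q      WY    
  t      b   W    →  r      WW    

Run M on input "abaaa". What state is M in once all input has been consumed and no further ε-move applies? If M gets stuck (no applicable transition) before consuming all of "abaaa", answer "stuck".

r

(p, abaaa, $)
  read a, top $: go to r, push W$ → (r, baaa, W$)
  read b, top W: go to q, push WW → (q, aaa, WW$)
  read a, top W: go to t, push W → (t, aa, WW$)
  read a, top W: go to r, push W → (r, a, WW$)
  read a, top W: go to r, push ε → (r, ε, W$)
All input consumed; M is in state r.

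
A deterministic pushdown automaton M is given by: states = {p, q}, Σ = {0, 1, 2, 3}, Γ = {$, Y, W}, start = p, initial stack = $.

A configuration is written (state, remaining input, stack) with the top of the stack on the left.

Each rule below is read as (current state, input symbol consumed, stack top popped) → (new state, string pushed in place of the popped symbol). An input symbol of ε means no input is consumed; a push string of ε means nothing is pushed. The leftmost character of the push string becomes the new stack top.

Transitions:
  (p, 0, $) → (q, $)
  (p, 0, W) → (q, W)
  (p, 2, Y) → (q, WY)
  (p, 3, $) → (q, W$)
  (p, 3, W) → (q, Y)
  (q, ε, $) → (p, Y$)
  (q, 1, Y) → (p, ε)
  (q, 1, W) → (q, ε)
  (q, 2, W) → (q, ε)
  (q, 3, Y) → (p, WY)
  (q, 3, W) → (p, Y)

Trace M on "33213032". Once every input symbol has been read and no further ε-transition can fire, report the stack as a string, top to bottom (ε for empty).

(p, 33213032, $)
  read 3, top $: go to q, push W$ → (q, 3213032, W$)
  read 3, top W: go to p, push Y → (p, 213032, Y$)
  read 2, top Y: go to q, push WY → (q, 13032, WY$)
  read 1, top W: go to q, push ε → (q, 3032, Y$)
  read 3, top Y: go to p, push WY → (p, 032, WY$)
  read 0, top W: go to q, push W → (q, 32, WY$)
  read 3, top W: go to p, push Y → (p, 2, YY$)
  read 2, top Y: go to q, push WY → (q, ε, WYY$)
All input consumed in state q with stack WYY$.

WYY$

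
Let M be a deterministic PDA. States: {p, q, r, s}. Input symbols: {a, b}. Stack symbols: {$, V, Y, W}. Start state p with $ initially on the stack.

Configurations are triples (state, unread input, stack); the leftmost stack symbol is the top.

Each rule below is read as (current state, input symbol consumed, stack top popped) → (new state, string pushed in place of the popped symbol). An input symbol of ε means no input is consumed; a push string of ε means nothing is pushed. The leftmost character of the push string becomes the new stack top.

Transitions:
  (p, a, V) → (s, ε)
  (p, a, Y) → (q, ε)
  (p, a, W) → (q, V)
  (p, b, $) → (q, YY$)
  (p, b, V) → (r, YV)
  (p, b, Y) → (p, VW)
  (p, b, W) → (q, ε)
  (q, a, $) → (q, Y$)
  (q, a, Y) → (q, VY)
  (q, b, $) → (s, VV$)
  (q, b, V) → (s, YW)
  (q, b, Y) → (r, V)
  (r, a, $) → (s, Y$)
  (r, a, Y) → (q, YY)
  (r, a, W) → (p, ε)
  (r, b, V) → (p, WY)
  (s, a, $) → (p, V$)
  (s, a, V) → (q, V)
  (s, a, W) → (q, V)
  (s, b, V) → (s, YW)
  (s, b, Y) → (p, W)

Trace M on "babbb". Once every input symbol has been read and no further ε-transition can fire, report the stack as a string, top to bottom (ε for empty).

(p, babbb, $) ⊢ (q, abbb, YY$) ⊢ (q, bbb, VYY$) ⊢ (s, bb, YWYY$) ⊢ (p, b, WWYY$) ⊢ (q, ε, WYY$)
All input consumed in state q with stack WYY$.

WYY$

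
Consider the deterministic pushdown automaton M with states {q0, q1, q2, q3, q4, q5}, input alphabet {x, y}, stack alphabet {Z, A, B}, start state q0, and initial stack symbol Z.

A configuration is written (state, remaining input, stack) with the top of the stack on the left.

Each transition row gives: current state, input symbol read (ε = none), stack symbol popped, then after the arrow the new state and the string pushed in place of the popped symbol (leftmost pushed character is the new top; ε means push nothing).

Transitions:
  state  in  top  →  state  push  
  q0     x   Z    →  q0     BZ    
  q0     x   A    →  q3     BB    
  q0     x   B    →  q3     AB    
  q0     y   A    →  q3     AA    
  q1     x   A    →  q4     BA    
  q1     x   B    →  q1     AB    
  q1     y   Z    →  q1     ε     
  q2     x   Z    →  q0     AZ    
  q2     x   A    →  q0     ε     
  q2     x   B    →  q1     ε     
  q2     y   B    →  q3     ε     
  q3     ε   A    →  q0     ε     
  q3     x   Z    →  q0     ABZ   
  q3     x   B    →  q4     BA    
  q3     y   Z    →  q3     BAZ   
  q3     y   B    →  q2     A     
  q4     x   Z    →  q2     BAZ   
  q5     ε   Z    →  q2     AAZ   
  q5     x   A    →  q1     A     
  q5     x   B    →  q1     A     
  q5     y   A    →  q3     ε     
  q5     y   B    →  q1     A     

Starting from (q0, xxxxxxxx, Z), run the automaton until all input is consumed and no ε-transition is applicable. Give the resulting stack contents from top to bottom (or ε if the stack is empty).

BZ

(q0, xxxxxxxx, Z)
  read x, top Z: go to q0, push BZ → (q0, xxxxxxx, BZ)
  read x, top B: go to q3, push AB → (q3, xxxxxx, ABZ)
  ε-move, top A: go to q0, push ε → (q0, xxxxxx, BZ)
  read x, top B: go to q3, push AB → (q3, xxxxx, ABZ)
  ε-move, top A: go to q0, push ε → (q0, xxxxx, BZ)
  read x, top B: go to q3, push AB → (q3, xxxx, ABZ)
  ε-move, top A: go to q0, push ε → (q0, xxxx, BZ)
  read x, top B: go to q3, push AB → (q3, xxx, ABZ)
  ε-move, top A: go to q0, push ε → (q0, xxx, BZ)
  read x, top B: go to q3, push AB → (q3, xx, ABZ)
  ε-move, top A: go to q0, push ε → (q0, xx, BZ)
  read x, top B: go to q3, push AB → (q3, x, ABZ)
  ε-move, top A: go to q0, push ε → (q0, x, BZ)
  read x, top B: go to q3, push AB → (q3, ε, ABZ)
  ε-move, top A: go to q0, push ε → (q0, ε, BZ)
All input consumed in state q0 with stack BZ.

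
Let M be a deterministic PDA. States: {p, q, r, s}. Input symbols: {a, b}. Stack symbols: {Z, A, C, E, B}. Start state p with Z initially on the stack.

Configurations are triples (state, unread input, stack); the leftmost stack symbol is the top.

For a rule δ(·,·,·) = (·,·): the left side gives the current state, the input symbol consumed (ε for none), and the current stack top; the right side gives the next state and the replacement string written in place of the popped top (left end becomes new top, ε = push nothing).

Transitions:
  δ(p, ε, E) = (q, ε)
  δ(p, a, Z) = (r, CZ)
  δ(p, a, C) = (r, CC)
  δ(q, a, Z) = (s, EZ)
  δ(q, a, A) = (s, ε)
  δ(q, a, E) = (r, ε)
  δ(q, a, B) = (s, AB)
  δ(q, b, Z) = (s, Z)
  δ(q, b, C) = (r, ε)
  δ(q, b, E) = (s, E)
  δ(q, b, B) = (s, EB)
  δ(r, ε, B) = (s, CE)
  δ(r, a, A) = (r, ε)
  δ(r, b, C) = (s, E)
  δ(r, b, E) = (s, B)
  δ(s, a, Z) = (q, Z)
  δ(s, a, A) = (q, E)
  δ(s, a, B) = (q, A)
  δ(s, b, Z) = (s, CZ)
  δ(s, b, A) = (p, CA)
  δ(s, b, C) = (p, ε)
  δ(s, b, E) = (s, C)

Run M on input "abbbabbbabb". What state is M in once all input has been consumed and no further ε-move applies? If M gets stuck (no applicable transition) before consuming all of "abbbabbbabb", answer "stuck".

s

(p, abbbabbbabb, Z)
  read a, top Z: go to r, push CZ → (r, bbbabbbabb, CZ)
  read b, top C: go to s, push E → (s, bbabbbabb, EZ)
  read b, top E: go to s, push C → (s, babbbabb, CZ)
  read b, top C: go to p, push ε → (p, abbbabb, Z)
  read a, top Z: go to r, push CZ → (r, bbbabb, CZ)
  read b, top C: go to s, push E → (s, bbabb, EZ)
  read b, top E: go to s, push C → (s, babb, CZ)
  read b, top C: go to p, push ε → (p, abb, Z)
  read a, top Z: go to r, push CZ → (r, bb, CZ)
  read b, top C: go to s, push E → (s, b, EZ)
  read b, top E: go to s, push C → (s, ε, CZ)
All input consumed; M is in state s.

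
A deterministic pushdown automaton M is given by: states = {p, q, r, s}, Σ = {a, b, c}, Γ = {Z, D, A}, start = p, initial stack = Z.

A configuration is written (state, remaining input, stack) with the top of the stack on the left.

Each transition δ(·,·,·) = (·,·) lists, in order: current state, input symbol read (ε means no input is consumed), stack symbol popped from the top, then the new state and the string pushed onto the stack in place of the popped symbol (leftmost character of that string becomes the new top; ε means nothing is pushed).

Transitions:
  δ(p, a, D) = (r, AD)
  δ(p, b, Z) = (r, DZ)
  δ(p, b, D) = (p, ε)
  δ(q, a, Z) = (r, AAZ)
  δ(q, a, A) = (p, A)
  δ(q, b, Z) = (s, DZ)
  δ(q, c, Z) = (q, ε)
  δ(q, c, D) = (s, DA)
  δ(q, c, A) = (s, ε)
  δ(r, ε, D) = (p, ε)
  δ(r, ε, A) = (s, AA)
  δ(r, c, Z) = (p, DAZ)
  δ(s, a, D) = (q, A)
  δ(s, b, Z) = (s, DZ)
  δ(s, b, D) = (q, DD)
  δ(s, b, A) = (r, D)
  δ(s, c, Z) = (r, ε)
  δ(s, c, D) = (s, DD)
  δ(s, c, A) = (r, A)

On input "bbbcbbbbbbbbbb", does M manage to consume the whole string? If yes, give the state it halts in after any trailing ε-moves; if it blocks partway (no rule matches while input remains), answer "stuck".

stuck

(p, bbbcbbbbbbbbbb, Z) ⊢ (r, bbcbbbbbbbbbb, DZ) ⊢ (p, bbcbbbbbbbbbb, Z) ⊢ (r, bcbbbbbbbbbb, DZ) ⊢ (p, bcbbbbbbbbbb, Z) ⊢ (r, cbbbbbbbbbb, DZ) ⊢ (p, cbbbbbbbbbb, Z)
No transition for (p, c, top Z); M blocks with input cbbbbbbbbbb remaining.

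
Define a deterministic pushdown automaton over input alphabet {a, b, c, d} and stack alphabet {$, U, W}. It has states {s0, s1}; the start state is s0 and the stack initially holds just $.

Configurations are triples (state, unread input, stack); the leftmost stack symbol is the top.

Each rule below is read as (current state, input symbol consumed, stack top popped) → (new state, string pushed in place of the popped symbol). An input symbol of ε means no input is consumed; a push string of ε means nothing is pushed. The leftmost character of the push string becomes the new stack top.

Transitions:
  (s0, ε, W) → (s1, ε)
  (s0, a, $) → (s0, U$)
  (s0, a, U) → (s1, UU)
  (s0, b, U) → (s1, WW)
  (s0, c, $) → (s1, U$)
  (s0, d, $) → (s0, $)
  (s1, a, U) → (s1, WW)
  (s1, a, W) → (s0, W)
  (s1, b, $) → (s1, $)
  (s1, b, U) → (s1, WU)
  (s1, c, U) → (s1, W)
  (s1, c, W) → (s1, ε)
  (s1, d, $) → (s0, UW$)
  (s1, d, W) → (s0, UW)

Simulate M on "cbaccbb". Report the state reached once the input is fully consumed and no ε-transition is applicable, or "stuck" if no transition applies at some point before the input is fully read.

(s0, cbaccbb, $)
  read c, top $: go to s1, push U$ → (s1, baccbb, U$)
  read b, top U: go to s1, push WU → (s1, accbb, WU$)
  read a, top W: go to s0, push W → (s0, ccbb, WU$)
  ε-move, top W: go to s1, push ε → (s1, ccbb, U$)
  read c, top U: go to s1, push W → (s1, cbb, W$)
  read c, top W: go to s1, push ε → (s1, bb, $)
  read b, top $: go to s1, push $ → (s1, b, $)
  read b, top $: go to s1, push $ → (s1, ε, $)
All input consumed; M is in state s1.

s1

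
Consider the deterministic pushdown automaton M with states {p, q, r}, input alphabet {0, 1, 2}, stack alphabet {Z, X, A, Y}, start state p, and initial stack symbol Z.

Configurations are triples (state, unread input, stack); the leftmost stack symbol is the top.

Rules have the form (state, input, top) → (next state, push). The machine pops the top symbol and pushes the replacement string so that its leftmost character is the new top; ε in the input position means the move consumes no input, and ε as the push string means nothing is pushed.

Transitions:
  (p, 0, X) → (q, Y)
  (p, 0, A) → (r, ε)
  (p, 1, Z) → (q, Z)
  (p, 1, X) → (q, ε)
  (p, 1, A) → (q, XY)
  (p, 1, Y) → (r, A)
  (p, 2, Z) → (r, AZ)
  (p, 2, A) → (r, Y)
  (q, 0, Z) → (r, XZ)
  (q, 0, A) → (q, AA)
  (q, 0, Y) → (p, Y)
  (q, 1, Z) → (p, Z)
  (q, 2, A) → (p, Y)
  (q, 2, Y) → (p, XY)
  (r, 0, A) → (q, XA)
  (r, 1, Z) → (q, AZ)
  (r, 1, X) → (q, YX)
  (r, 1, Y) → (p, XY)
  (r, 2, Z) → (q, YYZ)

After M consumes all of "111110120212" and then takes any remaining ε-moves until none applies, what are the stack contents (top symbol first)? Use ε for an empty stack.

(p, 111110120212, Z)
  read 1, top Z: go to q, push Z → (q, 11110120212, Z)
  read 1, top Z: go to p, push Z → (p, 1110120212, Z)
  read 1, top Z: go to q, push Z → (q, 110120212, Z)
  read 1, top Z: go to p, push Z → (p, 10120212, Z)
  read 1, top Z: go to q, push Z → (q, 0120212, Z)
  read 0, top Z: go to r, push XZ → (r, 120212, XZ)
  read 1, top X: go to q, push YX → (q, 20212, YXZ)
  read 2, top Y: go to p, push XY → (p, 0212, XYXZ)
  read 0, top X: go to q, push Y → (q, 212, YYXZ)
  read 2, top Y: go to p, push XY → (p, 12, XYYXZ)
  read 1, top X: go to q, push ε → (q, 2, YYXZ)
  read 2, top Y: go to p, push XY → (p, ε, XYYXZ)
All input consumed in state p with stack XYYXZ.

XYYXZ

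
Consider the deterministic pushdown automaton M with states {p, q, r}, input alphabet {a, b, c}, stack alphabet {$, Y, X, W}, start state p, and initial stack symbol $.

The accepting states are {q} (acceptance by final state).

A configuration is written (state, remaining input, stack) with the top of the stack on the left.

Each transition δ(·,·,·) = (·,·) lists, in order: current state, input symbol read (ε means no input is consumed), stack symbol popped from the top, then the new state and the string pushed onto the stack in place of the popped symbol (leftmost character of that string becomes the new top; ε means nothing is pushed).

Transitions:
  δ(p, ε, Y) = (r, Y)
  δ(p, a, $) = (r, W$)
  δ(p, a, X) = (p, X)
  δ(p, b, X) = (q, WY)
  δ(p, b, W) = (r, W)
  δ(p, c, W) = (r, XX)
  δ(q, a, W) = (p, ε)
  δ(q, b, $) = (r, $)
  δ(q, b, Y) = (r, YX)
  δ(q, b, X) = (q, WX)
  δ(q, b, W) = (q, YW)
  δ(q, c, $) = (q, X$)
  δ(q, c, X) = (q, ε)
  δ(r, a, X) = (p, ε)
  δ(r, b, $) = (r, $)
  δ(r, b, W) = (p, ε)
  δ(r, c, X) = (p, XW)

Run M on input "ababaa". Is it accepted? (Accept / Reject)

(p, ababaa, $)
  read a, top $: go to r, push W$ → (r, babaa, W$)
  read b, top W: go to p, push ε → (p, abaa, $)
  read a, top $: go to r, push W$ → (r, baa, W$)
  read b, top W: go to p, push ε → (p, aa, $)
  read a, top $: go to r, push W$ → (r, a, W$)
No transition applies at (r, a, W$); input not fully consumed.

Reject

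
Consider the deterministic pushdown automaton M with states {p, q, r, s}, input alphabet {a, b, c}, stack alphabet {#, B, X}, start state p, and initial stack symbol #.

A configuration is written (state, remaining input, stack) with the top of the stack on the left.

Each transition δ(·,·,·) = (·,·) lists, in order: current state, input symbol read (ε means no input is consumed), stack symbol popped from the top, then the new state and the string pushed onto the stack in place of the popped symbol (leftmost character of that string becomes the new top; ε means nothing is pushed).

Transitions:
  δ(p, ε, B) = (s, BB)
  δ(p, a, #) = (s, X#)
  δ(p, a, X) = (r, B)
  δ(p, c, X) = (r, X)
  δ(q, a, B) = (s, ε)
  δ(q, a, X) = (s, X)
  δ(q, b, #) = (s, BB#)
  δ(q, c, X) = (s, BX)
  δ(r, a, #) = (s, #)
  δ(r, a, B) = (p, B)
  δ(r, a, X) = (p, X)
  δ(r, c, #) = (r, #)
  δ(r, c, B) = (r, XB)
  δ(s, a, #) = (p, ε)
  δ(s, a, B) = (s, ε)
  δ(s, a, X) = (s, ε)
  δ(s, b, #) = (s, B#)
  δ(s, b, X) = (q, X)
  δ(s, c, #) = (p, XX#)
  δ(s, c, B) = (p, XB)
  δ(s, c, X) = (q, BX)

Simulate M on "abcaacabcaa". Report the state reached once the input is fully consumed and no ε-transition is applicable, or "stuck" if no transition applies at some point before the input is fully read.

stuck

(p, abcaacabcaa, #)
  read a, top #: go to s, push X# → (s, bcaacabcaa, X#)
  read b, top X: go to q, push X → (q, caacabcaa, X#)
  read c, top X: go to s, push BX → (s, aacabcaa, BX#)
  read a, top B: go to s, push ε → (s, acabcaa, X#)
  read a, top X: go to s, push ε → (s, cabcaa, #)
  read c, top #: go to p, push XX# → (p, abcaa, XX#)
  read a, top X: go to r, push B → (r, bcaa, BX#)
No transition for (r, b, top B); M blocks with input bcaa remaining.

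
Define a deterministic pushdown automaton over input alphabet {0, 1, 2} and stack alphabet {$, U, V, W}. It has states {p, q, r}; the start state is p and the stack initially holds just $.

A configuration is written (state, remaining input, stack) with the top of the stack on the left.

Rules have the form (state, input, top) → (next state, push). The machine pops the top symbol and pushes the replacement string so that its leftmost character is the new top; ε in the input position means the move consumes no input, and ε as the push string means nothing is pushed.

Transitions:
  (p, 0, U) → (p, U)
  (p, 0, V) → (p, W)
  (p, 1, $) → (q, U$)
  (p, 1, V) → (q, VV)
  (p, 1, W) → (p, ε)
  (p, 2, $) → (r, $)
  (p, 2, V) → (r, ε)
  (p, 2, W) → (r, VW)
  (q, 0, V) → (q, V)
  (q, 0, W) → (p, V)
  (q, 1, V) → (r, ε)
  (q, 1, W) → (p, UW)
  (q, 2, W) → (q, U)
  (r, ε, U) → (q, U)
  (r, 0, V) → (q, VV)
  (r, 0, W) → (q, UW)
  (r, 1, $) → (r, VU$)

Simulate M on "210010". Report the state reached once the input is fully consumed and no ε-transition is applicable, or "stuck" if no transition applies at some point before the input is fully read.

q

(p, 210010, $)
  read 2, top $: go to r, push $ → (r, 10010, $)
  read 1, top $: go to r, push VU$ → (r, 0010, VU$)
  read 0, top V: go to q, push VV → (q, 010, VVU$)
  read 0, top V: go to q, push V → (q, 10, VVU$)
  read 1, top V: go to r, push ε → (r, 0, VU$)
  read 0, top V: go to q, push VV → (q, ε, VVU$)
All input consumed; M is in state q.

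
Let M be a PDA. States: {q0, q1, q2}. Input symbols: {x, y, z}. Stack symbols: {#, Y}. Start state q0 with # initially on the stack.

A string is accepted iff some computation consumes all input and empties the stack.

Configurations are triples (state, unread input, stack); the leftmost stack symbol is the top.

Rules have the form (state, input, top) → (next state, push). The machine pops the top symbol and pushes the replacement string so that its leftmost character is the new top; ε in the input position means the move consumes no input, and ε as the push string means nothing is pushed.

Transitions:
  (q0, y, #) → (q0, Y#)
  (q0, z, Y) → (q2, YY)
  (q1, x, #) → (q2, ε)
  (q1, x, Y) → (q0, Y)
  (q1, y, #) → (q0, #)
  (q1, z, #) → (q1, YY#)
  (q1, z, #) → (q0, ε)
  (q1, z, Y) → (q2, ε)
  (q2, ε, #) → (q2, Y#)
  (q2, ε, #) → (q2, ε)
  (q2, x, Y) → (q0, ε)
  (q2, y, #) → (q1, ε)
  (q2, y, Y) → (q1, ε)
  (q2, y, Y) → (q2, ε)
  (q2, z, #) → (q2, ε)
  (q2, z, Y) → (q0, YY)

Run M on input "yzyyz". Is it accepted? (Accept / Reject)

Accept

One accepting computation: (q0, yzyyz, #) ⊢ (q0, zyyz, Y#) ⊢ (q2, yyz, YY#) ⊢ (q2, yz, Y#) ⊢ (q1, z, #) ⊢ (q0, ε, ε)
All input consumed and the stack is empty.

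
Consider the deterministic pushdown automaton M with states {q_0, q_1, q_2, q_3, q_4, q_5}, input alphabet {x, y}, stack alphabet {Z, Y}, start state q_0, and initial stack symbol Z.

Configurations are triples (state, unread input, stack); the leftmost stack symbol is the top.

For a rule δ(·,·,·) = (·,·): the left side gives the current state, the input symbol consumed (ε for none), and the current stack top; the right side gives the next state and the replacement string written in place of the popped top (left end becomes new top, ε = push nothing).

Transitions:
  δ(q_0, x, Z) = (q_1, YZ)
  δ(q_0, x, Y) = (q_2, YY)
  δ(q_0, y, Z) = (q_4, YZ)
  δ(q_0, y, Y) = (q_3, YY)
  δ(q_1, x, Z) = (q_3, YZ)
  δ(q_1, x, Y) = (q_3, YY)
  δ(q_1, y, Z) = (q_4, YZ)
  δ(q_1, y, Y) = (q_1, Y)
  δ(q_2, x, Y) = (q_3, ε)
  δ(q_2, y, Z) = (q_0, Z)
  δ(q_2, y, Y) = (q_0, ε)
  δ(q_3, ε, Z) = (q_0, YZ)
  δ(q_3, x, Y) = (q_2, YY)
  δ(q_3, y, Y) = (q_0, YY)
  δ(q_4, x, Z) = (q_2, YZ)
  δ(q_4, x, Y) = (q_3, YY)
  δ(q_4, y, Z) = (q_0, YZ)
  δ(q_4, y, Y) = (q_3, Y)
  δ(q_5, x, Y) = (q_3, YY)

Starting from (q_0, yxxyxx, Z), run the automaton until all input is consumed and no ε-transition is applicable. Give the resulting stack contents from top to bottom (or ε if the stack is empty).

(q_0, yxxyxx, Z) ⊢ (q_4, xxyxx, YZ) ⊢ (q_3, xyxx, YYZ) ⊢ (q_2, yxx, YYYZ) ⊢ (q_0, xx, YYZ) ⊢ (q_2, x, YYYZ) ⊢ (q_3, ε, YYZ)
All input consumed in state q_3 with stack YYZ.

YYZ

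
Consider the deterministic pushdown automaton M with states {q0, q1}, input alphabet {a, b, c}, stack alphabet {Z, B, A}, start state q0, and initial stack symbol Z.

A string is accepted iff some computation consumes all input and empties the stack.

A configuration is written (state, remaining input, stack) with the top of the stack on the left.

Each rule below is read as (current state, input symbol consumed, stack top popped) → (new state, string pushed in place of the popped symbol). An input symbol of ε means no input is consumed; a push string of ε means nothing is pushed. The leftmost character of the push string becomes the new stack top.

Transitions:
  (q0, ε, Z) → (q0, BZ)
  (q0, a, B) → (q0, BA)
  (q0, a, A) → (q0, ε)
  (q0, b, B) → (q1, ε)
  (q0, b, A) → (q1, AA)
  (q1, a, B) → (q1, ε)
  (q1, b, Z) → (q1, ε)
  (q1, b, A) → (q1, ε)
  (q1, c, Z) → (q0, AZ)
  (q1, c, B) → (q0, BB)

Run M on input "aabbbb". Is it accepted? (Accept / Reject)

Accept

(q0, aabbbb, Z)
  ε-move, top Z: go to q0, push BZ → (q0, aabbbb, BZ)
  read a, top B: go to q0, push BA → (q0, abbbb, BAZ)
  read a, top B: go to q0, push BA → (q0, bbbb, BAAZ)
  read b, top B: go to q1, push ε → (q1, bbb, AAZ)
  read b, top A: go to q1, push ε → (q1, bb, AZ)
  read b, top A: go to q1, push ε → (q1, b, Z)
  read b, top Z: go to q1, push ε → (q1, ε, ε)
All input consumed and the stack is empty.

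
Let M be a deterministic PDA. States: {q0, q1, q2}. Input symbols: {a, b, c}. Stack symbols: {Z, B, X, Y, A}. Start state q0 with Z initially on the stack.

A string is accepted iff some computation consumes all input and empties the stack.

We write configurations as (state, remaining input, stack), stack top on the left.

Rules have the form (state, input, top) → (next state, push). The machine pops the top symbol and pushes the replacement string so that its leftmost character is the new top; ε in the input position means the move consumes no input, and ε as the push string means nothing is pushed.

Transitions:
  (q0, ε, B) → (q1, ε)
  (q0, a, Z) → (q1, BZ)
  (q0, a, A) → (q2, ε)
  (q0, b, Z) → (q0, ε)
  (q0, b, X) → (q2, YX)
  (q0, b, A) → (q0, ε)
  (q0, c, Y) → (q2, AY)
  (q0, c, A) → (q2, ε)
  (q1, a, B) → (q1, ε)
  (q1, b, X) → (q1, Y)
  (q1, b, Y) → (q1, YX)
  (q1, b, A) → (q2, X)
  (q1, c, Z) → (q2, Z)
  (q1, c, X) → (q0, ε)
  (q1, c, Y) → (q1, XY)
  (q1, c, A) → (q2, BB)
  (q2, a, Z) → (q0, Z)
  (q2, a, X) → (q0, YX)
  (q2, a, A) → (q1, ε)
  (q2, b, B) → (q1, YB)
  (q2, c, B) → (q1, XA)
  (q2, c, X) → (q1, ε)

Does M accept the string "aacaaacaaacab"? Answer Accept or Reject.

Accept

(q0, aacaaacaaacab, Z) ⊢ (q1, acaaacaaacab, BZ) ⊢ (q1, caaacaaacab, Z) ⊢ (q2, aaacaaacab, Z) ⊢ (q0, aacaaacab, Z) ⊢ (q1, acaaacab, BZ) ⊢ (q1, caaacab, Z) ⊢ (q2, aaacab, Z) ⊢ (q0, aacab, Z) ⊢ (q1, acab, BZ) ⊢ (q1, cab, Z) ⊢ (q2, ab, Z) ⊢ (q0, b, Z) ⊢ (q0, ε, ε)
All input consumed and the stack is empty.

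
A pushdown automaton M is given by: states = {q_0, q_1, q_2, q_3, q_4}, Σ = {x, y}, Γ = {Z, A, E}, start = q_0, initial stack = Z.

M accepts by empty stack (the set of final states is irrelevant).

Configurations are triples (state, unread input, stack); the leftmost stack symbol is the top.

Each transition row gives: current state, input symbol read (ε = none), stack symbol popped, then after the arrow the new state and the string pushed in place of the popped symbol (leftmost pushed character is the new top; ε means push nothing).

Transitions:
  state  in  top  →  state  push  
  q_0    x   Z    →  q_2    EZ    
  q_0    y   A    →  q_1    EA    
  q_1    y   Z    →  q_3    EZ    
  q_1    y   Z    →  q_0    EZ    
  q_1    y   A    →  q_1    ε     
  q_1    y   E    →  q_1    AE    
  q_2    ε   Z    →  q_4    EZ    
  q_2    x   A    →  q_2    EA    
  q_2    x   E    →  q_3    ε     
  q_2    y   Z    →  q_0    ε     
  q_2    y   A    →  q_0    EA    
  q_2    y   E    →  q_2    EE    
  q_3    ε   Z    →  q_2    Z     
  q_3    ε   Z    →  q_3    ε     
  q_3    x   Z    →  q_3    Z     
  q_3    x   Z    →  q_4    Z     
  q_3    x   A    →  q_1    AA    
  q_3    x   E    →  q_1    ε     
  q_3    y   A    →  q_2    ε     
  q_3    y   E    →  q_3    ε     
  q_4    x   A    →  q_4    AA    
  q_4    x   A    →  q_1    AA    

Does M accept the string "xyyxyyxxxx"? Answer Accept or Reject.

One accepting computation: (q_0, xyyxyyxxxx, Z) ⊢ (q_2, yyxyyxxxx, EZ) ⊢ (q_2, yxyyxxxx, EEZ) ⊢ (q_2, xyyxxxx, EEEZ) ⊢ (q_3, yyxxxx, EEZ) ⊢ (q_3, yxxxx, EZ) ⊢ (q_3, xxxx, Z) ⊢ (q_3, xxx, Z) ⊢ (q_3, xx, Z) ⊢ (q_3, x, Z) ⊢ (q_3, ε, Z) ⊢ (q_3, ε, ε)
All input consumed and the stack is empty.

Accept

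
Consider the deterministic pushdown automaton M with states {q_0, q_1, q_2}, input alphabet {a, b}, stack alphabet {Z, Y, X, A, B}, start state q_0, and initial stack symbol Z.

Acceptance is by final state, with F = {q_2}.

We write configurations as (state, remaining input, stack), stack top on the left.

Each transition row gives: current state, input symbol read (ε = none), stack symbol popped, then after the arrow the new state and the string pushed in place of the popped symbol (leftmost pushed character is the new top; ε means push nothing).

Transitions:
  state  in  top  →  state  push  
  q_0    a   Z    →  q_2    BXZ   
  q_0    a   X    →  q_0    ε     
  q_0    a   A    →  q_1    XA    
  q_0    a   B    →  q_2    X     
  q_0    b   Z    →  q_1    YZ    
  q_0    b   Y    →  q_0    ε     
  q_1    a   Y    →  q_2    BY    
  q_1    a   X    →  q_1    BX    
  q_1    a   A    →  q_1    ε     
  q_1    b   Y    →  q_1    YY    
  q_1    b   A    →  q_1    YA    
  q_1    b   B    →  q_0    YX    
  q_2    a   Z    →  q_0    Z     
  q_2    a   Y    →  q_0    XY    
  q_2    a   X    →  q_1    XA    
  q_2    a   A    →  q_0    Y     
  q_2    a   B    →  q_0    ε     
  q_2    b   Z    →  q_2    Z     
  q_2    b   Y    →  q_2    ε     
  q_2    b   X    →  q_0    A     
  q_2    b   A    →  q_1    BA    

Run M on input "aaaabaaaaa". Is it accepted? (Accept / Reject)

Reject

(q_0, aaaabaaaaa, Z) ⊢ (q_2, aaabaaaaa, BXZ) ⊢ (q_0, aabaaaaa, XZ) ⊢ (q_0, abaaaaa, Z) ⊢ (q_2, baaaaa, BXZ)
No transition applies at (q_2, baaaaa, BXZ); input not fully consumed.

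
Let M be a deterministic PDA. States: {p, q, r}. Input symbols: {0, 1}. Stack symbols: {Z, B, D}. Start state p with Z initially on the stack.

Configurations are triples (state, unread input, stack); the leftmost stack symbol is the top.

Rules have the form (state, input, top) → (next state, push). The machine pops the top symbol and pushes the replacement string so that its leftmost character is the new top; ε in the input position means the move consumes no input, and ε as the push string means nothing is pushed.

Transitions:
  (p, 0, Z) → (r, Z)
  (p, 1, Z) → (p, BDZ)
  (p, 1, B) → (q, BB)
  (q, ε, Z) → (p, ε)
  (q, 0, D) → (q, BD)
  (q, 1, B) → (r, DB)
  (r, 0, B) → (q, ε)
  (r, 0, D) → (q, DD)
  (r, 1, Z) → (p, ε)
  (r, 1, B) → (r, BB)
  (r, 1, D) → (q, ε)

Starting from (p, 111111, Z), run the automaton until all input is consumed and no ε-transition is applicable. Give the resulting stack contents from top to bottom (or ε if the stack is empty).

BBDZ

(p, 111111, Z) ⊢ (p, 11111, BDZ) ⊢ (q, 1111, BBDZ) ⊢ (r, 111, DBBDZ) ⊢ (q, 11, BBDZ) ⊢ (r, 1, DBBDZ) ⊢ (q, ε, BBDZ)
All input consumed in state q with stack BBDZ.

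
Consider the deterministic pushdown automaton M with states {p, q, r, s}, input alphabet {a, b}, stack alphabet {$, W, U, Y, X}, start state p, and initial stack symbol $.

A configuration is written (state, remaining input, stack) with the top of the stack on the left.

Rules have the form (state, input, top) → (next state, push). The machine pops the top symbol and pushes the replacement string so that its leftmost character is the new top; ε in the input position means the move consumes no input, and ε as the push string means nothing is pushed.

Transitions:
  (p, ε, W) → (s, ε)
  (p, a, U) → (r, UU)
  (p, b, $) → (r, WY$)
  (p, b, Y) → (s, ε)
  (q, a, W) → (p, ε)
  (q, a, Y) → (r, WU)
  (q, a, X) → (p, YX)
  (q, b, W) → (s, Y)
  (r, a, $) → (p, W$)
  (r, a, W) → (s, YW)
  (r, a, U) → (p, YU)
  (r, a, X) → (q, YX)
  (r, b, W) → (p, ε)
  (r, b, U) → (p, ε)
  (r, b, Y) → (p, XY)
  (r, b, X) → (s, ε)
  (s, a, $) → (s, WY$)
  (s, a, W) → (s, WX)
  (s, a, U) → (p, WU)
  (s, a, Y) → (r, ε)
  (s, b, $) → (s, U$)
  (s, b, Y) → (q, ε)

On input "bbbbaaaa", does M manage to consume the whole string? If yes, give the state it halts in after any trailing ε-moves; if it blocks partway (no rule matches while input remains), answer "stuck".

(p, bbbbaaaa, $) ⊢ (r, bbbaaaa, WY$) ⊢ (p, bbaaaa, Y$) ⊢ (s, baaaa, $) ⊢ (s, aaaa, U$) ⊢ (p, aaa, WU$) ⊢ (s, aaa, U$) ⊢ (p, aa, WU$) ⊢ (s, aa, U$) ⊢ (p, a, WU$) ⊢ (s, a, U$) ⊢ (p, ε, WU$) ⊢ (s, ε, U$)
All input consumed; M is in state s.

s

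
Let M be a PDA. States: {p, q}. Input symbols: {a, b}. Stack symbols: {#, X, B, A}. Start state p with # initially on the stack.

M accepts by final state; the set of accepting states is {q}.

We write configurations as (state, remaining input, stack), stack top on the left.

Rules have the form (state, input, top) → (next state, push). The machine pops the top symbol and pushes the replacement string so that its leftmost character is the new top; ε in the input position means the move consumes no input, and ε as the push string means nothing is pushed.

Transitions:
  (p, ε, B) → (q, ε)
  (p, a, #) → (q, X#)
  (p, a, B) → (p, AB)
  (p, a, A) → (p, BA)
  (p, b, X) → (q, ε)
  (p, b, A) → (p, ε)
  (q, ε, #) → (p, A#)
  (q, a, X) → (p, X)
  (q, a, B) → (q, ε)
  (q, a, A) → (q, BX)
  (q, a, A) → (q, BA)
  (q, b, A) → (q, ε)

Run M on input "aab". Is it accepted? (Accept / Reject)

Accept

One accepting computation: (p, aab, #) ⊢ (q, ab, X#) ⊢ (p, b, X#) ⊢ (q, ε, #)
All input consumed and state q ∈ F.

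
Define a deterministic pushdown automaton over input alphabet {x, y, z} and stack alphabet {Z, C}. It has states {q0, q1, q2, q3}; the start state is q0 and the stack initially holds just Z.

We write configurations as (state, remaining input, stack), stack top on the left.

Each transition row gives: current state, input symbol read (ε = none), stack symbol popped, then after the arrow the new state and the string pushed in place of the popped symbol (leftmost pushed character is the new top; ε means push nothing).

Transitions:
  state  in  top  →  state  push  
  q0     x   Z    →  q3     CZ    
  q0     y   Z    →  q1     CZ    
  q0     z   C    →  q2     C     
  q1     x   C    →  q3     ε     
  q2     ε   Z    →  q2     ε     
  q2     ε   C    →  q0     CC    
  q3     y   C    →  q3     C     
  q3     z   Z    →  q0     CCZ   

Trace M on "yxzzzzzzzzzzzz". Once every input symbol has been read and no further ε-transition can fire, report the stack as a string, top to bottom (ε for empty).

(q0, yxzzzzzzzzzzzz, Z) ⊢ (q1, xzzzzzzzzzzzz, CZ) ⊢ (q3, zzzzzzzzzzzz, Z) ⊢ (q0, zzzzzzzzzzz, CCZ) ⊢ (q2, zzzzzzzzzz, CCZ) ⊢ (q0, zzzzzzzzzz, CCCZ) ⊢ (q2, zzzzzzzzz, CCCZ) ⊢ (q0, zzzzzzzzz, CCCCZ) ⊢ (q2, zzzzzzzz, CCCCZ) ⊢ (q0, zzzzzzzz, CCCCCZ) ⊢ (q2, zzzzzzz, CCCCCZ) ⊢ (q0, zzzzzzz, CCCCCCZ) ⊢ (q2, zzzzzz, CCCCCCZ) ⊢ (q0, zzzzzz, CCCCCCCZ) ⊢ (q2, zzzzz, CCCCCCCZ) ⊢ (q0, zzzzz, CCCCCCCCZ) ⊢ (q2, zzzz, CCCCCCCCZ) ⊢ (q0, zzzz, CCCCCCCCCZ) ⊢ (q2, zzz, CCCCCCCCCZ) ⊢ (q0, zzz, CCCCCCCCCCZ) ⊢ (q2, zz, CCCCCCCCCCZ) ⊢ (q0, zz, CCCCCCCCCCCZ) ⊢ (q2, z, CCCCCCCCCCCZ) ⊢ (q0, z, CCCCCCCCCCCCZ) ⊢ (q2, ε, CCCCCCCCCCCCZ) ⊢ (q0, ε, CCCCCCCCCCCCCZ)
All input consumed in state q0 with stack CCCCCCCCCCCCCZ.

CCCCCCCCCCCCCZ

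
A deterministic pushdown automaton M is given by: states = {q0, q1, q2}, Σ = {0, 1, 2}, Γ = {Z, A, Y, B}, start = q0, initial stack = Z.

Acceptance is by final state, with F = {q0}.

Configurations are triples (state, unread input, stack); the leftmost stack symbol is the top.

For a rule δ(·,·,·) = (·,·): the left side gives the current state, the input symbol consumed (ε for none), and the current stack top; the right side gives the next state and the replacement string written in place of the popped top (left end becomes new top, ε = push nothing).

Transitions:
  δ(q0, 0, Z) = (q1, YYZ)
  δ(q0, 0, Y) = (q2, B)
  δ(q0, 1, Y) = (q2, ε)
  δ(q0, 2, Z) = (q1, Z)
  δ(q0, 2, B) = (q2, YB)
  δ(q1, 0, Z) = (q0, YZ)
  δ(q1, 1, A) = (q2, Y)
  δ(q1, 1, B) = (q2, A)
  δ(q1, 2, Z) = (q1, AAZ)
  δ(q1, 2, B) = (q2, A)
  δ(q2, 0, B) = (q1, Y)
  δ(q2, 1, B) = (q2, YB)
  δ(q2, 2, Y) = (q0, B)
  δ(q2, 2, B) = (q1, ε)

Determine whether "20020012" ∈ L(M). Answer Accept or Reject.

(q0, 20020012, Z) ⊢ (q1, 0020012, Z) ⊢ (q0, 020012, YZ) ⊢ (q2, 20012, BZ) ⊢ (q1, 0012, Z) ⊢ (q0, 012, YZ) ⊢ (q2, 12, BZ) ⊢ (q2, 2, YBZ) ⊢ (q0, ε, BBZ)
All input consumed; state q0 ∈ F.

Accept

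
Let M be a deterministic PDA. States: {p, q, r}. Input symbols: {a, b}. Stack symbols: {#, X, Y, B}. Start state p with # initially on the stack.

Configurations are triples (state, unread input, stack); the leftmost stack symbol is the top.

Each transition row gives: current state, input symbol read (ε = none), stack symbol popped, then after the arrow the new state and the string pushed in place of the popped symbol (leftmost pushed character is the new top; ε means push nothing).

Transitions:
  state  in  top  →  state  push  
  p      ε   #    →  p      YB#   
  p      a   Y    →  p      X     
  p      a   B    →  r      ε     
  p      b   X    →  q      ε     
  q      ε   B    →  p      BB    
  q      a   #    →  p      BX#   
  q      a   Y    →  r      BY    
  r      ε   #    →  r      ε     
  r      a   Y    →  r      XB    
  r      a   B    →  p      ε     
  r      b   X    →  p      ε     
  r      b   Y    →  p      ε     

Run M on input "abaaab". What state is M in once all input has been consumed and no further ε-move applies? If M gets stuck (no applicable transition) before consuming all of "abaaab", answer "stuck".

p

(p, abaaab, #)
  ε-move, top #: go to p, push YB# → (p, abaaab, YB#)
  read a, top Y: go to p, push X → (p, baaab, XB#)
  read b, top X: go to q, push ε → (q, aaab, B#)
  ε-move, top B: go to p, push BB → (p, aaab, BB#)
  read a, top B: go to r, push ε → (r, aab, B#)
  read a, top B: go to p, push ε → (p, ab, #)
  ε-move, top #: go to p, push YB# → (p, ab, YB#)
  read a, top Y: go to p, push X → (p, b, XB#)
  read b, top X: go to q, push ε → (q, ε, B#)
  ε-move, top B: go to p, push BB → (p, ε, BB#)
All input consumed; M is in state p.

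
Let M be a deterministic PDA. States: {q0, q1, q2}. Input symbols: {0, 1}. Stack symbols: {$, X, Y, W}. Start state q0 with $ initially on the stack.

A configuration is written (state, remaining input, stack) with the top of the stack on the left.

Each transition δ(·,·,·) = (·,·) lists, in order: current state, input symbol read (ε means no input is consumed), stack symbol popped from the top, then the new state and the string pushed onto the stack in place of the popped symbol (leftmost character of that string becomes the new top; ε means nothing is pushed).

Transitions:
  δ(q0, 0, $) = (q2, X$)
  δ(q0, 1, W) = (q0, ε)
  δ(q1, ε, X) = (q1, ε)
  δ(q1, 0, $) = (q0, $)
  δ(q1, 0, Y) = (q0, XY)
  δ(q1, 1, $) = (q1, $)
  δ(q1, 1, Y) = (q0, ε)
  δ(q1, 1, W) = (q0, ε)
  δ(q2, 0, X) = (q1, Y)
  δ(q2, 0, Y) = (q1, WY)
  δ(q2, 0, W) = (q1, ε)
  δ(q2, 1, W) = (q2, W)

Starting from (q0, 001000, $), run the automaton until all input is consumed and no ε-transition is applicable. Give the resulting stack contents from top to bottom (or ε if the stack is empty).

(q0, 001000, $)
  read 0, top $: go to q2, push X$ → (q2, 01000, X$)
  read 0, top X: go to q1, push Y → (q1, 1000, Y$)
  read 1, top Y: go to q0, push ε → (q0, 000, $)
  read 0, top $: go to q2, push X$ → (q2, 00, X$)
  read 0, top X: go to q1, push Y → (q1, 0, Y$)
  read 0, top Y: go to q0, push XY → (q0, ε, XY$)
All input consumed in state q0 with stack XY$.

XY$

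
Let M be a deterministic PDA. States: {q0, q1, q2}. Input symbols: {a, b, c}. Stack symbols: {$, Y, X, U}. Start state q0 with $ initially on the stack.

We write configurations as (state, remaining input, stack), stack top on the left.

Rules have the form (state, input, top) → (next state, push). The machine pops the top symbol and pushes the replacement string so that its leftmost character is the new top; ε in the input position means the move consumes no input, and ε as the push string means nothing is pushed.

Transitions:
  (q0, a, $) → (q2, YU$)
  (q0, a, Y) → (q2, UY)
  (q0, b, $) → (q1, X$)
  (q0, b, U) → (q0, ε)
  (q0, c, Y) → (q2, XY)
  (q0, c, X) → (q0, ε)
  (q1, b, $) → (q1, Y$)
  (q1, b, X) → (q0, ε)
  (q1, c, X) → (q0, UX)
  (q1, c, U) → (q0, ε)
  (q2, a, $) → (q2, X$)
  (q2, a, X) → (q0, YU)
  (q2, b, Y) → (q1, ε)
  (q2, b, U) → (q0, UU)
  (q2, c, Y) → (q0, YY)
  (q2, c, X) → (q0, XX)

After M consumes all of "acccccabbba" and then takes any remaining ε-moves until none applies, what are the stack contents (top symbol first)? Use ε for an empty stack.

UYYU$

(q0, acccccabbba, $)
  read a, top $: go to q2, push YU$ → (q2, cccccabbba, YU$)
  read c, top Y: go to q0, push YY → (q0, ccccabbba, YYU$)
  read c, top Y: go to q2, push XY → (q2, cccabbba, XYYU$)
  read c, top X: go to q0, push XX → (q0, ccabbba, XXYYU$)
  read c, top X: go to q0, push ε → (q0, cabbba, XYYU$)
  read c, top X: go to q0, push ε → (q0, abbba, YYU$)
  read a, top Y: go to q2, push UY → (q2, bbba, UYYU$)
  read b, top U: go to q0, push UU → (q0, bba, UUYYU$)
  read b, top U: go to q0, push ε → (q0, ba, UYYU$)
  read b, top U: go to q0, push ε → (q0, a, YYU$)
  read a, top Y: go to q2, push UY → (q2, ε, UYYU$)
All input consumed in state q2 with stack UYYU$.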